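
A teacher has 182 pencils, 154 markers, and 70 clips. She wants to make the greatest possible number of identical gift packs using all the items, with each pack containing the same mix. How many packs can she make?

14 packs

The pack count must divide each quantity, so the greatest is gcd(182, 154, 70).
182 = 2 × 7 × 13
154 = 2 × 7 × 11
70 = 2 × 5 × 7
gcd(182, 154, 70) = 2 × 7 = 14.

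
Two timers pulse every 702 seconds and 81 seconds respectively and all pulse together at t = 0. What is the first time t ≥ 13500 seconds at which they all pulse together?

Joint pulses occur at multiples of LCM(702, 81).
702 = 2 × 3^3 × 13
81 = 3^4
LCM(702, 81) = 2 × 3^4 × 13 = 2106.
Smallest multiple of 2106 that is ≥ 13500: ⌈13500/2106⌉ × 2106 = 7 × 2106 = 14742.

14742 seconds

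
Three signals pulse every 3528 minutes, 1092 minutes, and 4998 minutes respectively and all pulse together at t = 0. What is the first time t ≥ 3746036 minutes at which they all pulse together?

3898440 minutes

Joint pulses occur at multiples of LCM(3528, 1092, 4998).
3528 = 2^3 × 3^2 × 7^2
1092 = 2^2 × 3 × 7 × 13
4998 = 2 × 3 × 7^2 × 17
LCM(3528, 1092, 4998) = 2^3 × 3^2 × 7^2 × 13 × 17 = 779688.
Smallest multiple of 779688 that is ≥ 3746036: ⌈3746036/779688⌉ × 779688 = 5 × 779688 = 3898440.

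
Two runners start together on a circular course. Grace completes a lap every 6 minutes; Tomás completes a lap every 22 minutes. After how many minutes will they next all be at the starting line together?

The first simultaneous occurrence is after LCM of the individual periods.
6 = 2 × 3
22 = 2 × 11
LCM(6, 22) = 2 × 3 × 11 = 66.

66 minutes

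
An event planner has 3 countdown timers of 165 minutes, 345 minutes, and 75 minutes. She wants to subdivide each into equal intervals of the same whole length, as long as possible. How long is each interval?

15 minutes

The interval must divide each timer length; the longest such is the gcd.
165 = 3 × 5 × 11
345 = 3 × 5 × 23
75 = 3 × 5^2
gcd(165, 345, 75) = 3 × 5 = 15.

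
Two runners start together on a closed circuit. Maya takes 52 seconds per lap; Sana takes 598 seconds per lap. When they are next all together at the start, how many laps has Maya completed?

23 laps

All finish a whole number of cycles simultaneously at t = LCM of the periods.
52 = 2^2 × 13
598 = 2 × 13 × 23
LCM(52, 598) = 2^2 × 13 × 23 = 1196.
Laps for period 52: 1196 / 52 = 23.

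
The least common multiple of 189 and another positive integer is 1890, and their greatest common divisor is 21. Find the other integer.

gcd × lcm = product of the two integers, so the other integer is (21 × 1890) / 189 = 210.

210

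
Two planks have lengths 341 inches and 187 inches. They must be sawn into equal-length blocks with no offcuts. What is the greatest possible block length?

This is the greatest common divisor of 341 and 187.
341 = 11 × 31
187 = 11 × 17
gcd(341, 187) = 11.

11 inches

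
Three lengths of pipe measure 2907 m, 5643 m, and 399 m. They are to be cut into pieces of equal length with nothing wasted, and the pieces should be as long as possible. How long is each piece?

57 m

Each piece length must divide every original length, so the longest possible is gcd(2907, 5643, 399).
2907 = 3^2 × 17 × 19
5643 = 3^3 × 11 × 19
399 = 3 × 7 × 19
gcd(2907, 5643, 399) = 3 × 19 = 57.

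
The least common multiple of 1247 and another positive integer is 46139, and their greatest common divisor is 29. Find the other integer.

1073

gcd × lcm = product of the two integers, so the other integer is (29 × 46139) / 1247 = 1073.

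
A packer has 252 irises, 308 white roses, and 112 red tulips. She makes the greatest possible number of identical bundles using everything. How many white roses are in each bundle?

Number of bundles = gcd(252, 308, 112).
252 = 2^2 × 3^2 × 7
308 = 2^2 × 7 × 11
112 = 2^4 × 7
gcd(252, 308, 112) = 2^2 × 7 = 28.
white roses per bundle = 308 / 28 = 11.

11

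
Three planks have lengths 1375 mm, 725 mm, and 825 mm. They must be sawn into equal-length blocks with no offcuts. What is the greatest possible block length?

The block length must divide every plank, so the greatest is gcd(1375, 725, 825).
1375 = 5^3 × 11
725 = 5^2 × 29
825 = 3 × 5^2 × 11
gcd(1375, 725, 825) = 5^2 = 25.

25 mm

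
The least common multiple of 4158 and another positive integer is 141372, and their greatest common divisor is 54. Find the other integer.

gcd × lcm = product of the two integers, so the other integer is (54 × 141372) / 4158 = 1836.

1836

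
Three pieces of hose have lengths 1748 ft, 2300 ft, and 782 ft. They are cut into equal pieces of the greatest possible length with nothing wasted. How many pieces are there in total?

Piece length = gcd(1748, 2300, 782).
1748 = 2^2 × 19 × 23
2300 = 2^2 × 5^2 × 23
782 = 2 × 17 × 23
gcd(1748, 2300, 782) = 2 × 23 = 46.
Total pieces = 1748/46 + 2300/46 + 782/46 = 38 + 50 + 17 = 105.

105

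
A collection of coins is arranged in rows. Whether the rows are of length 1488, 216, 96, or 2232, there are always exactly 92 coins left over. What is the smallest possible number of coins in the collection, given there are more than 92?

N − 92 must be a common multiple of 1488, 216, 96, and 2232.
1488 = 2^4 × 3 × 31
216 = 2^3 × 3^3
96 = 2^5 × 3
2232 = 2^3 × 3^2 × 31
LCM(1488, 216, 96, 2232) = 2^5 × 3^3 × 31 = 26784.
Smallest N > 92 is LCM + 92 = 26784 + 92 = 26876.

26876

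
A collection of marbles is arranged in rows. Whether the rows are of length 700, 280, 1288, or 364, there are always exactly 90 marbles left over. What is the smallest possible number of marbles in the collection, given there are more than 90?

N − 90 must be a common multiple of 700, 280, 1288, and 364.
700 = 2^2 × 5^2 × 7
280 = 2^3 × 5 × 7
1288 = 2^3 × 7 × 23
364 = 2^2 × 7 × 13
LCM(700, 280, 1288, 364) = 2^3 × 5^2 × 7 × 13 × 23 = 418600.
Smallest N > 90 is LCM + 90 = 418600 + 90 = 418690.

418690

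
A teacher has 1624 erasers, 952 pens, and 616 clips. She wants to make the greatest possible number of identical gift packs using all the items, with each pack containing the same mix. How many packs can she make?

The pack count must divide each quantity, so the greatest is gcd(1624, 952, 616).
1624 = 2^3 × 7 × 29
952 = 2^3 × 7 × 17
616 = 2^3 × 7 × 11
gcd(1624, 952, 616) = 2^3 × 7 = 56.

56 packs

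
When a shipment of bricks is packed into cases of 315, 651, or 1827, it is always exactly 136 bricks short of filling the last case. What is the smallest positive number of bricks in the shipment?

283049

Being 136 short of a full case of size k means N ≡ −136 (mod k), i.e. N + 136 is a multiple of each size.
315 = 3^2 × 5 × 7
651 = 3 × 7 × 31
1827 = 3^2 × 7 × 29
LCM(315, 651, 1827) = 3^2 × 5 × 7 × 29 × 31 = 283185.
Smallest positive N is 283185 − 136 = 283049.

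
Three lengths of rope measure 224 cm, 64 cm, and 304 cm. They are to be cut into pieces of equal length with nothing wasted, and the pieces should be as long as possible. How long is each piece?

The greatest length dividing all of 224, 64, and 304 is their gcd.
224 = 2^5 × 7
64 = 2^6
304 = 2^4 × 19
gcd(224, 64, 304) = 2^4 = 16.

16 cm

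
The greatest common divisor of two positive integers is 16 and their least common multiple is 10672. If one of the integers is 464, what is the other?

368

For two integers, gcd × lcm = product, so the other is (16 × 10672) / 464 = 170752 / 464 = 368.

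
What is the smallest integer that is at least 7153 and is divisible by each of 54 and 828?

7452

The integer must be a common multiple of 54 and 828, so a multiple of their LCM.
54 = 2 × 3^3
828 = 2^2 × 3^2 × 23
LCM(54, 828) = 2^2 × 3^3 × 23 = 2484.
Smallest multiple of 2484 that is ≥ 7153: ⌈7153/2484⌉ × 2484 = 3 × 2484 = 7452.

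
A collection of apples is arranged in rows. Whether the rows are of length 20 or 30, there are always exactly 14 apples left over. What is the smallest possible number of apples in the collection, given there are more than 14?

74

N − 14 must be a common multiple of 20 and 30.
20 = 2^2 × 5
30 = 2 × 3 × 5
LCM(20, 30) = 2^2 × 3 × 5 = 60.
Smallest N > 14 is LCM + 14 = 60 + 14 = 74.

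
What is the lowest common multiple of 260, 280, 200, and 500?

91000

260 = 2^2 × 5 × 13
280 = 2^3 × 5 × 7
200 = 2^3 × 5^2
500 = 2^2 × 5^3
LCM(260, 280, 200, 500) = 2^3 × 5^3 × 7 × 13 = 91000.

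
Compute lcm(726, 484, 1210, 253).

726 = 2 × 3 × 11^2
484 = 2^2 × 11^2
1210 = 2 × 5 × 11^2
253 = 11 × 23
LCM(726, 484, 1210, 253) = 2^2 × 3 × 5 × 11^2 × 23 = 166980.

166980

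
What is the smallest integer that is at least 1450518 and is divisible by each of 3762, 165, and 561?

The integer must be a common multiple of 3762, 165, and 561, so a multiple of their LCM.
3762 = 2 × 3^2 × 11 × 19
165 = 3 × 5 × 11
561 = 3 × 11 × 17
LCM(3762, 165, 561) = 2 × 3^2 × 5 × 11 × 17 × 19 = 319770.
Smallest multiple of 319770 that is ≥ 1450518: ⌈1450518/319770⌉ × 319770 = 5 × 319770 = 1598850.

1598850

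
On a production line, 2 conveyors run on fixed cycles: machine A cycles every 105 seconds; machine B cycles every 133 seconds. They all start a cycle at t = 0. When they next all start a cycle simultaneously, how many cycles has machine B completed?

15 cycles

The first common completion time is the LCM of the periods.
105 = 3 × 5 × 7
133 = 7 × 19
LCM(105, 133) = 3 × 5 × 7 × 19 = 1995.
Cycles for period 133: 1995 / 133 = 15.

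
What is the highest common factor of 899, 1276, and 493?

899 = 29 × 31
1276 = 2^2 × 11 × 29
493 = 17 × 29
gcd(899, 1276, 493) = 29.

29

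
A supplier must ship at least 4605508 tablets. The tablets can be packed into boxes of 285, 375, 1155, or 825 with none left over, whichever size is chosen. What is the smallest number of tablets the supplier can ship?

The number of tablets must be a common multiple of 285, 375, 1155, and 825, so a multiple of their LCM.
285 = 3 × 5 × 19
375 = 3 × 5^3
1155 = 3 × 5 × 7 × 11
825 = 3 × 5^2 × 11
LCM(285, 375, 1155, 825) = 3 × 5^3 × 7 × 11 × 19 = 548625.
Smallest multiple of 548625 that is ≥ 4605508: ⌈4605508/548625⌉ × 548625 = 9 × 548625 = 4937625.

4937625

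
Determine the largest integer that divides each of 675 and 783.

675 = 3^3 × 5^2
783 = 3^3 × 29
gcd(675, 783) = 3^3 = 27.

27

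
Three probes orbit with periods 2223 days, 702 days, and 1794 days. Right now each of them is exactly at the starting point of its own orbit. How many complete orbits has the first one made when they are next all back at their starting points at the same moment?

All finish a whole number of cycles simultaneously at t = LCM of the periods.
2223 = 3^2 × 13 × 19
702 = 2 × 3^3 × 13
1794 = 2 × 3 × 13 × 23
LCM(2223, 702, 1794) = 2 × 3^3 × 13 × 19 × 23 = 306774.
Orbits for period 2223: 306774 / 2223 = 138.

138 orbits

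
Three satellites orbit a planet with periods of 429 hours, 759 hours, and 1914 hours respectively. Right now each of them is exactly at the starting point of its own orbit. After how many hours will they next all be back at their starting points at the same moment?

We need the least common multiple of the intervals.
429 = 3 × 11 × 13
759 = 3 × 11 × 23
1914 = 2 × 3 × 11 × 29
LCM(429, 759, 1914) = 2 × 3 × 11 × 13 × 23 × 29 = 572286.

572286 hours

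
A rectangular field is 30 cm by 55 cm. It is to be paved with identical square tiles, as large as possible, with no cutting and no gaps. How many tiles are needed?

66

Tile side = gcd(30, 55).
30 = 2 × 3 × 5
55 = 5 × 11
gcd(30, 55) = 5.
Tiles: (30/5) × (55/5) = 6 × 11 = 66.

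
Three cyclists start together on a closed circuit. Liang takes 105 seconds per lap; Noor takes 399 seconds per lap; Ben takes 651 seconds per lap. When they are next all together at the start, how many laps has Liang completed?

They are all back at their starting positions together after one LCM of the periods.
105 = 3 × 5 × 7
399 = 3 × 7 × 19
651 = 3 × 7 × 31
LCM(105, 399, 651) = 3 × 5 × 7 × 19 × 31 = 61845.
Laps for period 105: 61845 / 105 = 589.

589 laps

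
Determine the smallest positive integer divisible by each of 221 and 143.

2431

221 = 13 × 17
143 = 11 × 13
LCM(221, 143) = 11 × 13 × 17 = 2431.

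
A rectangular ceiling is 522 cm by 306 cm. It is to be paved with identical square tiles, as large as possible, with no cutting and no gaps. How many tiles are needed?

Tile side = gcd(522, 306).
522 = 2 × 3^2 × 29
306 = 2 × 3^2 × 17
gcd(522, 306) = 2 × 3^2 = 18.
Tiles: (522/18) × (306/18) = 29 × 17 = 493.

493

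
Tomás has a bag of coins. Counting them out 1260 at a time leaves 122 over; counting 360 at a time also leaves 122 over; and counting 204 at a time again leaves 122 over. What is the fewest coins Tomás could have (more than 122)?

42962

N − 122 must be a common multiple of 1260, 360, and 204.
1260 = 2^2 × 3^2 × 5 × 7
360 = 2^3 × 3^2 × 5
204 = 2^2 × 3 × 17
LCM(1260, 360, 204) = 2^3 × 3^2 × 5 × 7 × 17 = 42840.
Smallest N > 122 is LCM + 122 = 42840 + 122 = 42962.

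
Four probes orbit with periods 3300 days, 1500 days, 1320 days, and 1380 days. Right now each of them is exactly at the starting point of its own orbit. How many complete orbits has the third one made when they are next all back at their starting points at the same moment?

All finish a whole number of cycles simultaneously at t = LCM of the periods.
3300 = 2^2 × 3 × 5^2 × 11
1500 = 2^2 × 3 × 5^3
1320 = 2^3 × 3 × 5 × 11
1380 = 2^2 × 3 × 5 × 23
LCM(3300, 1500, 1320, 1380) = 2^3 × 3 × 5^3 × 11 × 23 = 759000.
Orbits for period 1320: 759000 / 1320 = 575.

575 orbits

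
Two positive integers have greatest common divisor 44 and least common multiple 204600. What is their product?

For any two positive integers, gcd × lcm = product = 44 × 204600 = 9002400.

9002400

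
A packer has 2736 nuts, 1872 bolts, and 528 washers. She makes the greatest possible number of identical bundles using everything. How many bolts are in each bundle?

39

Number of bundles = gcd(2736, 1872, 528).
2736 = 2^4 × 3^2 × 19
1872 = 2^4 × 3^2 × 13
528 = 2^4 × 3 × 11
gcd(2736, 1872, 528) = 2^4 × 3 = 48.
bolts per bundle = 1872 / 48 = 39.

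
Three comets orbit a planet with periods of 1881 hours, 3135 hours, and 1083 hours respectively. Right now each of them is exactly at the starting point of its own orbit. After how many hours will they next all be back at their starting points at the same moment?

178695 hours

We need the least common multiple of the intervals.
1881 = 3^2 × 11 × 19
3135 = 3 × 5 × 11 × 19
1083 = 3 × 19^2
LCM(1881, 3135, 1083) = 3^2 × 5 × 11 × 19^2 = 178695.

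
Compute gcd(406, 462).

14

406 = 2 × 7 × 29
462 = 2 × 3 × 7 × 11
gcd(406, 462) = 2 × 7 = 14.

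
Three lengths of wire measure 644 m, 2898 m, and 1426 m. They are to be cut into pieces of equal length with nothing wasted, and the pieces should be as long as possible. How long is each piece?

Each piece length must divide every original length, so the longest possible is gcd(644, 2898, 1426).
644 = 2^2 × 7 × 23
2898 = 2 × 3^2 × 7 × 23
1426 = 2 × 23 × 31
gcd(644, 2898, 1426) = 2 × 23 = 46.

46 m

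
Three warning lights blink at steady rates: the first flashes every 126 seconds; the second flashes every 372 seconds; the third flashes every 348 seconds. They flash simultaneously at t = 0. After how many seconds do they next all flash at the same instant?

They coincide at every common multiple of the periods; the first is the LCM.
126 = 2 × 3^2 × 7
372 = 2^2 × 3 × 31
348 = 2^2 × 3 × 29
LCM(126, 372, 348) = 2^2 × 3^2 × 7 × 29 × 31 = 226548.

226548 seconds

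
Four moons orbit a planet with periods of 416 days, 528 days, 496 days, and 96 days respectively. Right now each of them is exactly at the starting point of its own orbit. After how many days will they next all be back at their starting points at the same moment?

The first simultaneous occurrence is after LCM of the individual periods.
416 = 2^5 × 13
528 = 2^4 × 3 × 11
496 = 2^4 × 31
96 = 2^5 × 3
LCM(416, 528, 496, 96) = 2^5 × 3 × 11 × 13 × 31 = 425568.

425568 days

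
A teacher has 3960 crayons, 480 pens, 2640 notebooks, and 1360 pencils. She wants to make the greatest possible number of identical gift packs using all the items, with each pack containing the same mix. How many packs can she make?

40 packs

The pack count must divide each quantity, so the greatest is gcd(3960, 480, 2640, 1360).
3960 = 2^3 × 3^2 × 5 × 11
480 = 2^5 × 3 × 5
2640 = 2^4 × 3 × 5 × 11
1360 = 2^4 × 5 × 17
gcd(3960, 480, 2640, 1360) = 2^3 × 5 = 40.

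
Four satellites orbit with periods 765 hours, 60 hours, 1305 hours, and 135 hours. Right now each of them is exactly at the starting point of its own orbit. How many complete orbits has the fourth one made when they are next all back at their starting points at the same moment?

1972 orbits

They are all back at their starting positions together after one LCM of the periods.
765 = 3^2 × 5 × 17
60 = 2^2 × 3 × 5
1305 = 3^2 × 5 × 29
135 = 3^3 × 5
LCM(765, 60, 1305, 135) = 2^2 × 3^3 × 5 × 17 × 29 = 266220.
Orbits for period 135: 266220 / 135 = 1972.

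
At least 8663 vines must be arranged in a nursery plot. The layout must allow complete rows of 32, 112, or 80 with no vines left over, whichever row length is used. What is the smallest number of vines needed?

The number of vines must be a common multiple of 32, 112, and 80, so a multiple of their LCM.
32 = 2^5
112 = 2^4 × 7
80 = 2^4 × 5
LCM(32, 112, 80) = 2^5 × 5 × 7 = 1120.
Smallest multiple of 1120 that is ≥ 8663: ⌈8663/1120⌉ × 1120 = 8 × 1120 = 8960.

8960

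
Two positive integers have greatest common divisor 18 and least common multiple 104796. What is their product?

For any two positive integers, gcd × lcm = product = 18 × 104796 = 1886328.

1886328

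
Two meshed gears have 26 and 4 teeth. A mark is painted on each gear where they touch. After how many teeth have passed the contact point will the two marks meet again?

52 teeth

The first simultaneous occurrence is after LCM of the individual periods.
26 = 2 × 13
4 = 2^2
LCM(26, 4) = 2^2 × 13 = 52.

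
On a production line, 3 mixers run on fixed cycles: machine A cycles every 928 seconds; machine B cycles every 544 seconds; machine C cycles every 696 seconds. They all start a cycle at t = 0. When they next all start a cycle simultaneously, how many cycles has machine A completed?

51 cycles

All finish a whole number of cycles simultaneously at t = LCM of the periods.
928 = 2^5 × 29
544 = 2^5 × 17
696 = 2^3 × 3 × 29
LCM(928, 544, 696) = 2^5 × 3 × 17 × 29 = 47328.
Cycles for period 928: 47328 / 928 = 51.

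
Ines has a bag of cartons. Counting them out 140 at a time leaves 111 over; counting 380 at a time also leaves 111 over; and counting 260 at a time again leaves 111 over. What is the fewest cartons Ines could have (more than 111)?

N − 111 must be a common multiple of 140, 380, and 260.
140 = 2^2 × 5 × 7
380 = 2^2 × 5 × 19
260 = 2^2 × 5 × 13
LCM(140, 380, 260) = 2^2 × 5 × 7 × 13 × 19 = 34580.
Smallest N > 111 is LCM + 111 = 34580 + 111 = 34691.

34691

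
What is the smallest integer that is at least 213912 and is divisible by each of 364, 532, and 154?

228228

The integer must be a common multiple of 364, 532, and 154, so a multiple of their LCM.
364 = 2^2 × 7 × 13
532 = 2^2 × 7 × 19
154 = 2 × 7 × 11
LCM(364, 532, 154) = 2^2 × 7 × 11 × 13 × 19 = 76076.
Smallest multiple of 76076 that is ≥ 213912: ⌈213912/76076⌉ × 76076 = 3 × 76076 = 228228.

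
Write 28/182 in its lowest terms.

28 = 2^2 × 7
182 = 2 × 7 × 13
gcd(28, 182) = 2 × 7 = 14.
Divide numerator and denominator by 14: 28/182 = 2/13.

2/13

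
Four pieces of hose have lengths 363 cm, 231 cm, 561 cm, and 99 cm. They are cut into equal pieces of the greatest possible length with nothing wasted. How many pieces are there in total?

38

Piece length = gcd(363, 231, 561, 99).
363 = 3 × 11^2
231 = 3 × 7 × 11
561 = 3 × 11 × 17
99 = 3^2 × 11
gcd(363, 231, 561, 99) = 3 × 11 = 33.
Total pieces = 363/33 + 231/33 + 561/33 + 99/33 = 11 + 7 + 17 + 3 = 38.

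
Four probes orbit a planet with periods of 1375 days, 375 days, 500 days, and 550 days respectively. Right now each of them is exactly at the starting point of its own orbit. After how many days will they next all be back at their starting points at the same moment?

They coincide at every common multiple of the periods; the first is the LCM.
1375 = 5^3 × 11
375 = 3 × 5^3
500 = 2^2 × 5^3
550 = 2 × 5^2 × 11
LCM(1375, 375, 500, 550) = 2^2 × 3 × 5^3 × 11 = 16500.

16500 days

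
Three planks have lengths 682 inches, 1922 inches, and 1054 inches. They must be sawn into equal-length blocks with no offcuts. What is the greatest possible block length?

62 inches

This is the greatest common divisor of 682, 1922, and 1054.
682 = 2 × 11 × 31
1922 = 2 × 31^2
1054 = 2 × 17 × 31
gcd(682, 1922, 1054) = 2 × 31 = 62.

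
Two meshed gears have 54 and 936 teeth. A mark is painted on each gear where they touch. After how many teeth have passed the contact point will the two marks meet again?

We need the least common multiple of the intervals.
54 = 2 × 3^3
936 = 2^3 × 3^2 × 13
LCM(54, 936) = 2^3 × 3^3 × 13 = 2808.

2808 teeth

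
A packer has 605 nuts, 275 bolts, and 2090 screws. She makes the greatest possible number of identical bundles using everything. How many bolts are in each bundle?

Number of bundles = gcd(605, 275, 2090).
605 = 5 × 11^2
275 = 5^2 × 11
2090 = 2 × 5 × 11 × 19
gcd(605, 275, 2090) = 5 × 11 = 55.
bolts per bundle = 275 / 55 = 5.

5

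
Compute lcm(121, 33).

121 = 11^2
33 = 3 × 11
LCM(121, 33) = 3 × 11^2 = 363.

363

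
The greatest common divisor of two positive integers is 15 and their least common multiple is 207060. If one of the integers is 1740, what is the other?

For two integers, gcd × lcm = product, so the other is (15 × 207060) / 1740 = 3105900 / 1740 = 1785.

1785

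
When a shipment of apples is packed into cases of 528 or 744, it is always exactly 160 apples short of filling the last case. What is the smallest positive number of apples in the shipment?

16208

Being 160 short of a full case of size k means N ≡ −160 (mod k), i.e. N + 160 is a multiple of each size.
528 = 2^4 × 3 × 11
744 = 2^3 × 3 × 31
LCM(528, 744) = 2^4 × 3 × 11 × 31 = 16368.
Smallest positive N is 16368 − 160 = 16208.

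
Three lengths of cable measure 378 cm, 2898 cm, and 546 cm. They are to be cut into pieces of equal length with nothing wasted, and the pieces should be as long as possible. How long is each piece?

The greatest length dividing all of 378, 2898, and 546 is their gcd.
378 = 2 × 3^3 × 7
2898 = 2 × 3^2 × 7 × 23
546 = 2 × 3 × 7 × 13
gcd(378, 2898, 546) = 2 × 3 × 7 = 42.

42 cm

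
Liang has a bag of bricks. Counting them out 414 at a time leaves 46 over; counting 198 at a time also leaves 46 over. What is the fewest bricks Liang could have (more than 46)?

4600

N − 46 must be a common multiple of 414 and 198.
414 = 2 × 3^2 × 23
198 = 2 × 3^2 × 11
LCM(414, 198) = 2 × 3^2 × 11 × 23 = 4554.
Smallest N > 46 is LCM + 46 = 4554 + 46 = 4600.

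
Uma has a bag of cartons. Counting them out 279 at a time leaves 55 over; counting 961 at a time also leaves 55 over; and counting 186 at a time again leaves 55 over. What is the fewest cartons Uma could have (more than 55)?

17353

N − 55 must be a common multiple of 279, 961, and 186.
279 = 3^2 × 31
961 = 31^2
186 = 2 × 3 × 31
LCM(279, 961, 186) = 2 × 3^2 × 31^2 = 17298.
Smallest N > 55 is LCM + 55 = 17298 + 55 = 17353.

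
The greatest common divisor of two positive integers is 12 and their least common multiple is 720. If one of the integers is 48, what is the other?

180

For two integers, gcd × lcm = product, so the other is (12 × 720) / 48 = 8640 / 48 = 180.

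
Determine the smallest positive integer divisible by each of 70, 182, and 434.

28210

70 = 2 × 5 × 7
182 = 2 × 7 × 13
434 = 2 × 7 × 31
LCM(70, 182, 434) = 2 × 5 × 7 × 13 × 31 = 28210.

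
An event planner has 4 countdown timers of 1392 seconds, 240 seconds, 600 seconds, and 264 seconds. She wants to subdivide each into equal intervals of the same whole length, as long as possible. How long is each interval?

The interval must divide each timer length; the longest such is the gcd.
1392 = 2^4 × 3 × 29
240 = 2^4 × 3 × 5
600 = 2^3 × 3 × 5^2
264 = 2^3 × 3 × 11
gcd(1392, 240, 600, 264) = 2^3 × 3 = 24.

24 seconds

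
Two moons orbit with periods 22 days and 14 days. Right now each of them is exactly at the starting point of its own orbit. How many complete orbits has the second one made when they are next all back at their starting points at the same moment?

All finish a whole number of cycles simultaneously at t = LCM of the periods.
22 = 2 × 11
14 = 2 × 7
LCM(22, 14) = 2 × 7 × 11 = 154.
Orbits for period 14: 154 / 14 = 11.

11 orbits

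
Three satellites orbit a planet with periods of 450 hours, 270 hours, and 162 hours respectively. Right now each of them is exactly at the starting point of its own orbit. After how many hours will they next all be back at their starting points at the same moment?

They coincide at every common multiple of the periods; the first is the LCM.
450 = 2 × 3^2 × 5^2
270 = 2 × 3^3 × 5
162 = 2 × 3^4
LCM(450, 270, 162) = 2 × 3^4 × 5^2 = 4050.

4050 hours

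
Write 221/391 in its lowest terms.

13/23

221 = 13 × 17
391 = 17 × 23
gcd(221, 391) = 17.
Divide numerator and denominator by 17: 221/391 = 13/23.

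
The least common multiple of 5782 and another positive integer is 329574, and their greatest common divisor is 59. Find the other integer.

gcd × lcm = product of the two integers, so the other integer is (59 × 329574) / 5782 = 3363.

3363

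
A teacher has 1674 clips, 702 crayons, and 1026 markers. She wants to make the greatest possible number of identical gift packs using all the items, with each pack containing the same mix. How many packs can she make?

54 packs

The pack count must divide each quantity, so the greatest is gcd(1674, 702, 1026).
1674 = 2 × 3^3 × 31
702 = 2 × 3^3 × 13
1026 = 2 × 3^3 × 19
gcd(1674, 702, 1026) = 2 × 3^3 = 54.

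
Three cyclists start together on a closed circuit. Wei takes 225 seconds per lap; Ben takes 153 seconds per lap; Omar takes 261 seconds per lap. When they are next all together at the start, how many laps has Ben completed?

725 laps

The first common completion time is the LCM of the periods.
225 = 3^2 × 5^2
153 = 3^2 × 17
261 = 3^2 × 29
LCM(225, 153, 261) = 3^2 × 5^2 × 17 × 29 = 110925.
Laps for period 153: 110925 / 153 = 725.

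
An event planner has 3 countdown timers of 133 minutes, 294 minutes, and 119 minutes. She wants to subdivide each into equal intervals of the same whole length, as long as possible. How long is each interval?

The interval must divide each timer length; the longest such is the gcd.
133 = 7 × 19
294 = 2 × 3 × 7^2
119 = 7 × 17
gcd(133, 294, 119) = 7.

7 minutes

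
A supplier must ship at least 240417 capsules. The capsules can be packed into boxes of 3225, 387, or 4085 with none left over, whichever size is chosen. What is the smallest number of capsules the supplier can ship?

367650

The number of capsules must be a common multiple of 3225, 387, and 4085, so a multiple of their LCM.
3225 = 3 × 5^2 × 43
387 = 3^2 × 43
4085 = 5 × 19 × 43
LCM(3225, 387, 4085) = 3^2 × 5^2 × 19 × 43 = 183825.
Smallest multiple of 183825 that is ≥ 240417: ⌈240417/183825⌉ × 183825 = 2 × 183825 = 367650.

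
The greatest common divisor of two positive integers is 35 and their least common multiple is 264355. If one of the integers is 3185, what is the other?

For two integers, gcd × lcm = product, so the other is (35 × 264355) / 3185 = 9252425 / 3185 = 2905.

2905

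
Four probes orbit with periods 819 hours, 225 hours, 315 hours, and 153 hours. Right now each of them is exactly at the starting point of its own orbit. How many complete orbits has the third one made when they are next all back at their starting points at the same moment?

1105 orbits

The first common completion time is the LCM of the periods.
819 = 3^2 × 7 × 13
225 = 3^2 × 5^2
315 = 3^2 × 5 × 7
153 = 3^2 × 17
LCM(819, 225, 315, 153) = 3^2 × 5^2 × 7 × 13 × 17 = 348075.
Orbits for period 315: 348075 / 315 = 1105.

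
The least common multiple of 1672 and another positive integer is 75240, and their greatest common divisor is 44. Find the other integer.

gcd × lcm = product of the two integers, so the other integer is (44 × 75240) / 1672 = 1980.

1980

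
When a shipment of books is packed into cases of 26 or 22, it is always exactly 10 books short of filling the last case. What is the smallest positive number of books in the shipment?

Being 10 short of a full case of size k means N ≡ −10 (mod k), i.e. N + 10 is a multiple of each size.
26 = 2 × 13
22 = 2 × 11
LCM(26, 22) = 2 × 11 × 13 = 286.
Smallest positive N is 286 − 10 = 276.

276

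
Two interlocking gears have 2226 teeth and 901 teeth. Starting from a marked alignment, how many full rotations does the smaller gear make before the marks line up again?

42 rotations

The first common completion time is the LCM of the periods.
2226 = 2 × 3 × 7 × 53
901 = 17 × 53
LCM(2226, 901) = 2 × 3 × 7 × 17 × 53 = 37842.
Rotations for period 901: 37842 / 901 = 42.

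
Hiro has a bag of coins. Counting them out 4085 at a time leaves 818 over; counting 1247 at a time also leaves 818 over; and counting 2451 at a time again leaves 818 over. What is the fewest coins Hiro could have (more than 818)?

N − 818 must be a common multiple of 4085, 1247, and 2451.
4085 = 5 × 19 × 43
1247 = 29 × 43
2451 = 3 × 19 × 43
LCM(4085, 1247, 2451) = 3 × 5 × 19 × 29 × 43 = 355395.
Smallest N > 818 is LCM + 818 = 355395 + 818 = 356213.

356213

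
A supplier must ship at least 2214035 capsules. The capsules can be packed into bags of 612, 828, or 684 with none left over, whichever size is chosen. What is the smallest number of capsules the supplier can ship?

The number of capsules must be a common multiple of 612, 828, and 684, so a multiple of their LCM.
612 = 2^2 × 3^2 × 17
828 = 2^2 × 3^2 × 23
684 = 2^2 × 3^2 × 19
LCM(612, 828, 684) = 2^2 × 3^2 × 17 × 19 × 23 = 267444.
Smallest multiple of 267444 that is ≥ 2214035: ⌈2214035/267444⌉ × 267444 = 9 × 267444 = 2406996.

2406996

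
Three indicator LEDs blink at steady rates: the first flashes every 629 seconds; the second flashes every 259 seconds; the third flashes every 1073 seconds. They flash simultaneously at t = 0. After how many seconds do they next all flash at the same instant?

127687 seconds

They coincide at every common multiple of the periods; the first is the LCM.
629 = 17 × 37
259 = 7 × 37
1073 = 29 × 37
LCM(629, 259, 1073) = 7 × 17 × 29 × 37 = 127687.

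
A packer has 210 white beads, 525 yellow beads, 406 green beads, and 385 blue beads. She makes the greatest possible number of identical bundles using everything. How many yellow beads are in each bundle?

Number of bundles = gcd(210, 525, 406, 385).
210 = 2 × 3 × 5 × 7
525 = 3 × 5^2 × 7
406 = 2 × 7 × 29
385 = 5 × 7 × 11
gcd(210, 525, 406, 385) = 7.
yellow beads per bundle = 525 / 7 = 75.

75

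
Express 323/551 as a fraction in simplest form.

17/29

323 = 17 × 19
551 = 19 × 29
gcd(323, 551) = 19.
Divide numerator and denominator by 19: 323/551 = 17/29.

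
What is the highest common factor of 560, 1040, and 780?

20

560 = 2^4 × 5 × 7
1040 = 2^4 × 5 × 13
780 = 2^2 × 3 × 5 × 13
gcd(560, 1040, 780) = 2^2 × 5 = 20.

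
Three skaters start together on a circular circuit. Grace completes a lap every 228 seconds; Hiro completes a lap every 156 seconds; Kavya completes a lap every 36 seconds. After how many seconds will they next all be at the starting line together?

We need the least common multiple of the intervals.
228 = 2^2 × 3 × 19
156 = 2^2 × 3 × 13
36 = 2^2 × 3^2
LCM(228, 156, 36) = 2^2 × 3^2 × 13 × 19 = 8892.

8892 seconds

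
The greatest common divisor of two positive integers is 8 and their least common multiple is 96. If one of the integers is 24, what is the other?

For two integers, gcd × lcm = product, so the other is (8 × 96) / 24 = 768 / 24 = 32.

32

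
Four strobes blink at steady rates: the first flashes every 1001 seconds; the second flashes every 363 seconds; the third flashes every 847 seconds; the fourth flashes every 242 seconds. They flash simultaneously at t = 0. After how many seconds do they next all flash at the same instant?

They coincide at every common multiple of the periods; the first is the LCM.
1001 = 7 × 11 × 13
363 = 3 × 11^2
847 = 7 × 11^2
242 = 2 × 11^2
LCM(1001, 363, 847, 242) = 2 × 3 × 7 × 11^2 × 13 = 66066.

66066 seconds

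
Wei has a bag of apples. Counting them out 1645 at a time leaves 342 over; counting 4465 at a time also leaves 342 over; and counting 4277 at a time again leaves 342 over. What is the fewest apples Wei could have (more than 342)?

N − 342 must be a common multiple of 1645, 4465, and 4277.
1645 = 5 × 7 × 47
4465 = 5 × 19 × 47
4277 = 7 × 13 × 47
LCM(1645, 4465, 4277) = 5 × 7 × 13 × 19 × 47 = 406315.
Smallest N > 342 is LCM + 342 = 406315 + 342 = 406657.

406657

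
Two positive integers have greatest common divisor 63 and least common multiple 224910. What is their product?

For any two positive integers, gcd × lcm = product = 63 × 224910 = 14169330.

14169330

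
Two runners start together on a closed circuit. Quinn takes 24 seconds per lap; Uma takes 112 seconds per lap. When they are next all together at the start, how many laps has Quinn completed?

14 laps

They are all back at their starting positions together after one LCM of the periods.
24 = 2^3 × 3
112 = 2^4 × 7
LCM(24, 112) = 2^4 × 3 × 7 = 336.
Laps for period 24: 336 / 24 = 14.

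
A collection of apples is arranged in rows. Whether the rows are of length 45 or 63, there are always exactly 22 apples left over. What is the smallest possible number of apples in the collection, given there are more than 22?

N − 22 must be a common multiple of 45 and 63.
45 = 3^2 × 5
63 = 3^2 × 7
LCM(45, 63) = 3^2 × 5 × 7 = 315.
Smallest N > 22 is LCM + 22 = 315 + 22 = 337.

337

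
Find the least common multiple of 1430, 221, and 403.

753610

1430 = 2 × 5 × 11 × 13
221 = 13 × 17
403 = 13 × 31
LCM(1430, 221, 403) = 2 × 5 × 11 × 13 × 17 × 31 = 753610.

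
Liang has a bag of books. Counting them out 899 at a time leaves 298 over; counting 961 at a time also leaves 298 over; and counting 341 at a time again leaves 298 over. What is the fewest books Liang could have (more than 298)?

306857

N − 298 must be a common multiple of 899, 961, and 341.
899 = 29 × 31
961 = 31^2
341 = 11 × 31
LCM(899, 961, 341) = 11 × 29 × 31^2 = 306559.
Smallest N > 298 is LCM + 298 = 306559 + 298 = 306857.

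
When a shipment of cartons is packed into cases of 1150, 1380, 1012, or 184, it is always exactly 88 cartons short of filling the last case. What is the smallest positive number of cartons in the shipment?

151712

Being 88 short of a full case of size k means N ≡ −88 (mod k), i.e. N + 88 is a multiple of each size.
1150 = 2 × 5^2 × 23
1380 = 2^2 × 3 × 5 × 23
1012 = 2^2 × 11 × 23
184 = 2^3 × 23
LCM(1150, 1380, 1012, 184) = 2^3 × 3 × 5^2 × 11 × 23 = 151800.
Smallest positive N is 151800 − 88 = 151712.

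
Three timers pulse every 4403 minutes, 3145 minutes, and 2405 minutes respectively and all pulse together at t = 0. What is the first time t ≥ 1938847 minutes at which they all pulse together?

2003365 minutes

Joint pulses occur at multiples of LCM(4403, 3145, 2405).
4403 = 7 × 17 × 37
3145 = 5 × 17 × 37
2405 = 5 × 13 × 37
LCM(4403, 3145, 2405) = 5 × 7 × 13 × 17 × 37 = 286195.
Smallest multiple of 286195 that is ≥ 1938847: ⌈1938847/286195⌉ × 286195 = 7 × 286195 = 2003365.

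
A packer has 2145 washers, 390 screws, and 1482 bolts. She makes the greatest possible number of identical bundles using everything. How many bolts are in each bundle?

38

Number of bundles = gcd(2145, 390, 1482).
2145 = 3 × 5 × 11 × 13
390 = 2 × 3 × 5 × 13
1482 = 2 × 3 × 13 × 19
gcd(2145, 390, 1482) = 3 × 13 = 39.
bolts per bundle = 1482 / 39 = 38.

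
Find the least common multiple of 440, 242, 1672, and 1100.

440 = 2^3 × 5 × 11
242 = 2 × 11^2
1672 = 2^3 × 11 × 19
1100 = 2^2 × 5^2 × 11
LCM(440, 242, 1672, 1100) = 2^3 × 5^2 × 11^2 × 19 = 459800.

459800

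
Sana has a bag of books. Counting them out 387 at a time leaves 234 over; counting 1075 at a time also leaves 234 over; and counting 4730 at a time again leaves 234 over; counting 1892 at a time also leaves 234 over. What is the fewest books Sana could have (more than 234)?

N − 234 must be a common multiple of 387, 1075, 4730, and 1892.
387 = 3^2 × 43
1075 = 5^2 × 43
4730 = 2 × 5 × 11 × 43
1892 = 2^2 × 11 × 43
LCM(387, 1075, 4730, 1892) = 2^2 × 3^2 × 5^2 × 11 × 43 = 425700.
Smallest N > 234 is LCM + 234 = 425700 + 234 = 425934.

425934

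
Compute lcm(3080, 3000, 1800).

693000

3080 = 2^3 × 5 × 7 × 11
3000 = 2^3 × 3 × 5^3
1800 = 2^3 × 3^2 × 5^2
LCM(3080, 3000, 1800) = 2^3 × 3^2 × 5^3 × 7 × 11 = 693000.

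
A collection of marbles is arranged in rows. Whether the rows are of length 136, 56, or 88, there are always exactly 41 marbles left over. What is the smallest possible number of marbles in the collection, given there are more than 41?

10513

N − 41 must be a common multiple of 136, 56, and 88.
136 = 2^3 × 17
56 = 2^3 × 7
88 = 2^3 × 11
LCM(136, 56, 88) = 2^3 × 7 × 11 × 17 = 10472.
Smallest N > 41 is LCM + 41 = 10472 + 41 = 10513.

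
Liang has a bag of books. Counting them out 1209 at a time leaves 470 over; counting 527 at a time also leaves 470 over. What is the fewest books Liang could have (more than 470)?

N − 470 must be a common multiple of 1209 and 527.
1209 = 3 × 13 × 31
527 = 17 × 31
LCM(1209, 527) = 3 × 13 × 17 × 31 = 20553.
Smallest N > 470 is LCM + 470 = 20553 + 470 = 21023.

21023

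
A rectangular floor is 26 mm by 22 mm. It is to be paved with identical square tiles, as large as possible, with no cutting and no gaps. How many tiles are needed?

143

Tile side = gcd(26, 22).
26 = 2 × 13
22 = 2 × 11
gcd(26, 22) = 2.
Tiles: (26/2) × (22/2) = 13 × 11 = 143.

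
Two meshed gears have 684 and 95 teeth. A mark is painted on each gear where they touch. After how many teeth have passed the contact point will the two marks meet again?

The first simultaneous occurrence is after LCM of the individual periods.
684 = 2^2 × 3^2 × 19
95 = 5 × 19
LCM(684, 95) = 2^2 × 3^2 × 5 × 19 = 3420.

3420 teeth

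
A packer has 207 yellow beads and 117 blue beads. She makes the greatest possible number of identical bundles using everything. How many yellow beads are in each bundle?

23

Number of bundles = gcd(207, 117).
207 = 3^2 × 23
117 = 3^2 × 13
gcd(207, 117) = 3^2 = 9.
yellow beads per bundle = 207 / 9 = 23.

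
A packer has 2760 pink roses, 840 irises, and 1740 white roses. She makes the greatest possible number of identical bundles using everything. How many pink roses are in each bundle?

46

Number of bundles = gcd(2760, 840, 1740).
2760 = 2^3 × 3 × 5 × 23
840 = 2^3 × 3 × 5 × 7
1740 = 2^2 × 3 × 5 × 29
gcd(2760, 840, 1740) = 2^2 × 3 × 5 = 60.
pink roses per bundle = 2760 / 60 = 46.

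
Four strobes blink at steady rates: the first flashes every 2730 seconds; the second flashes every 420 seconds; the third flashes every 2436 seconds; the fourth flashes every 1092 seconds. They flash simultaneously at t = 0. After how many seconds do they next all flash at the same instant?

158340 seconds

They coincide at every common multiple of the periods; the first is the LCM.
2730 = 2 × 3 × 5 × 7 × 13
420 = 2^2 × 3 × 5 × 7
2436 = 2^2 × 3 × 7 × 29
1092 = 2^2 × 3 × 7 × 13
LCM(2730, 420, 2436, 1092) = 2^2 × 3 × 5 × 7 × 13 × 29 = 158340.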